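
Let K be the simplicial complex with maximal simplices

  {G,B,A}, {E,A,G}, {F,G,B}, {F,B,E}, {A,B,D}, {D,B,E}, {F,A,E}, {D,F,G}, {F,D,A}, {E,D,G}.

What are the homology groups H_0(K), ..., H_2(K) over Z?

H_0 = Z,  H_1 = Z/2Z,  H_2 = 0.

Order the vertices as A < B < D < E < F < G. Listing each simplex with vertices in this order, K has dimension 2 with simplices:

  0-simplices (6): A, B, D, E, F, G
  1-simplices (15): AB, AD, AE, AF, AG, BD, BE, BF, BG, DE, DF, DG, EF, EG, FG
  2-simplices (10): ABD, ABG, ADF, AEF, AEG, BDE, BEF, BFG, DEG, DFG

Hence C_0 ≅ Z^6, C_1 ≅ Z^15, C_2 ≅ Z^10.

Boundary ∂_1: C_1 → C_0 is given by ∂[p,q] = [q] − [p]. For instance
  ∂EF = F − E.
As a 6×15 matrix over Z this has rank 5, with invariant factors (1,1,1,1,1).

∂_2: C_2 → C_1 acts by ∂[p,q,r] = [q,r] − [p,r] + [p,q]. For instance
  ∂ABD = BD − AD + AB,
  ∂AEG = EG − AG + AE.
The 15×10 boundary matrix has rank 10 and Smith normal form diag(1,1,1,1,1,1,1,1,1,2).

From H_k ≅ ker(∂_k) / im(∂_{k+1}) we obtain:

  H_0: rank C_0 − rank ∂_1 = 6 − 5 = 1, and the invariant factors of ∂_1 are all 1, so H_0 ≅ Z.
  H_1: rank ker ∂_1 − rank ∂_2 = (15 − 5) − 10 = 0, and ∂_2 has invariant factor 2 > 1, so H_1 ≅ Z/2Z.
  H_2: rank ker ∂_2 − rank ∂_3 = (10 − 10) − 0 = 0, and there is no ∂_3, so H_2 ≅ 0.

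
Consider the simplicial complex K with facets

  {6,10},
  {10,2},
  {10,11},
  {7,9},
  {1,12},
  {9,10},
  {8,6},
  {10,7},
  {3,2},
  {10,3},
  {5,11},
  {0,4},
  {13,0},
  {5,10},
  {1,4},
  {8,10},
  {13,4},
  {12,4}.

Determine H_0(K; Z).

Fix the vertex order 0 < 1 < 2 < 3 < 4 < 5 < 6 < 7 < 8 < 9 < 10 < 11 < 12 < 13 and write every simplex with vertices in increasing order. Then dim K = 1 and the simplices of K are:

  0-simplices (14): [0], [1], [2], [3], [4], [5], [6], [7], [8], [9], [10], [11], [12], [13]
  1-simplices (18): [0,4], [0,13], [1,4], [1,12], [2,3], [2,10], [3,10], [4,12], [4,13], [5,10], [5,11], [6,8], [6,10], [7,9], [7,10], [8,10], [9,10], [10,11]

Hence C_0 ≅ Z^14, C_1 ≅ Z^18.

Boundary ∂_1: C_1 → C_0 sends each edge [p,q] (with p < q) to q − p.
The resulting 14×18 matrix has rank 12, and its Smith normal form has invariant factors (1,1,1,1,1,1,1,1,1,1,1,1).

Reading off H_k = ker ∂_k / im ∂_{k+1}:

  H_0: rank C_0 − rank ∂_1 = 14 − 12 = 2, and the invariant factors of ∂_1 are all 1, so H_0 = Z^2.

H_0 = Z^2.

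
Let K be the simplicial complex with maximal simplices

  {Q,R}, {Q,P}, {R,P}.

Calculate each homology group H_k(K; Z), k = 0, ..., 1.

H_0 ≅ Z,  H_1 ≅ Z.

Take the total order P < Q < R on the vertex set. Then K (dimension 1) consists of the simplices:

  0-simplices (3): P, Q, R
  1-simplices (3): PQ, PR, QR

Hence C_0 ≅ Z^3, C_1 ≅ Z^3.

Boundary ∂_1: C_1 → C_0 maps an edge to its endpoints' difference, ∂[p,q] = q − p.
The resulting 3×3 matrix has rank 2, and its Smith normal form has invariant factors (1,1).

From H_k ≅ ker(∂_k) / im(∂_{k+1}) we obtain:

  H_0: rank C_0 − rank ∂_1 = 3 − 2 = 1, and the invariant factors of ∂_1 are all 1, so H_0 ≅ Z.
  H_1: rank ker ∂_1 − rank ∂_2 = (3 − 2) − 0 = 1, and there is no ∂_2, so H_1 ≅ Z.

As a check, the Euler characteristic is 3 − 3 = 0, which agrees with 1 − 1 = 0.
(K is a triangulation of the circle S^1.)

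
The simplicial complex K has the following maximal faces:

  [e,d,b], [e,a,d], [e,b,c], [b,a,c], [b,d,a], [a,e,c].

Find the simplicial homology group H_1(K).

Take the total order a < b < c < d < e on the vertex set. Then K (dimension 2) consists of the simplices:

  0-simplices (5): a, b, c, d, e
  1-simplices (9): ab, ac, ad, ae, bc, bd, be, ce, de
  2-simplices (6): abc, abd, ace, ade, bce, bde

giving chain groups C_0 ≅ Z^5, C_1 ≅ Z^9, C_2 ≅ Z^6.

∂_1: C_1 → C_0 maps an edge to its endpoints' difference, ∂[p,q] = q − p. For instance
  ∂ab = b − a.
The resulting 5×9 matrix has rank 4, and its Smith normal form has invariant factors (1,1,1,1).

Boundary ∂_2: C_2 → C_1 acts by ∂[p,q,r] = [q,r] − [p,r] + [p,q]. For instance
  ∂ace = ce − ae + ac,
  ∂ade = de − ae + ad.
The resulting 9×6 matrix has rank 5, and its Smith normal form has invariant factors (1,1,1,1,1).

Now H_k = ker ∂_k / im ∂_{k+1}, so:

  H_1: rank ker ∂_1 − rank ∂_2 = (9 − 4) − 5 = 0, and the invariant factors of ∂_2 are all 1, so H_1 ≅ 0.

H_1 ≅ 0.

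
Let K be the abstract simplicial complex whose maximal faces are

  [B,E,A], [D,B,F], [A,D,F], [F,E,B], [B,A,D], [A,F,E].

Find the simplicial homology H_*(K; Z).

We work with the vertex ordering A < B < D < E < F. The simplices of K, each written with vertices in increasing order, are:

  0-simplices (5): A, B, D, E, F
  1-simplices (9): AB, AD, AE, AF, BD, BE, BF, DF, EF
  2-simplices (6): ABD, ABE, ADF, AEF, BDF, BEF

giving chain groups C_0 ≅ Z^5, C_1 ≅ Z^9, C_2 ≅ Z^6.

The boundary map ∂_1: C_1 → C_0 maps an edge to its endpoints' difference, ∂[p,q] = q − p. For instance
  ∂AD = D − A.
As a 5×9 matrix over Z this has rank 4, with invariant factors (1,1,1,1).

The boundary map ∂_2: C_2 → C_1 acts by ∂[p,q,r] = [q,r] − [p,r] + [p,q]. For instance
  ∂BDF = DF − BF + BD,
  ∂AEF = EF − AF + AE.
This gives a 9×6 integer matrix of rank 5; reducing to Smith normal form yields diagonal entries (1,1,1,1,1).

Computing H_k = (kernel of ∂_k) / (image of ∂_{k+1}):

  H_0: rank C_0 − rank ∂_1 = 5 − 4 = 1, and the invariant factors of ∂_1 are all 1, so H_0 = Z.
  H_1: rank ker ∂_1 − rank ∂_2 = (9 − 4) − 5 = 0, and the invariant factors of ∂_2 are all 1, so H_1 = 0.
  H_2: rank ker ∂_2 − rank ∂_3 = (6 − 5) − 0 = 1, and there is no ∂_3, so H_2 = Z.

As a check, the Euler characteristic is 5 − 9 + 6 = 2, which agrees with 1 − 0 + 1 = 2.
(K is a triangulation of the 2-sphere S^2.)

H_0 = Z,  H_1 = 0,  H_2 = Z.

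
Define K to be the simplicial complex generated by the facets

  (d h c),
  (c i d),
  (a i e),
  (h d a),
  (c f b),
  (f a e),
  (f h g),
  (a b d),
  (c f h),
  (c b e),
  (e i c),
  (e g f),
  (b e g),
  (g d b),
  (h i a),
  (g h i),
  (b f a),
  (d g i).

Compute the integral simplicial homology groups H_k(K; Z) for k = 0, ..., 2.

H_0 ≅ Z,  H_1 ≅ Z ⊕ Z/2,  H_2 = 0.

Take the total order a < b < c < d < e < f < g < h < i on the vertex set. Then K (dimension 2) consists of the simplices:

  0-simplices (9): a, b, c, d, e, f, g, h, i
  1-simplices (27): ab, ad, ae, af, ah, ai, bc, bd, be, bf, bg, cd, ce, cf, ch, ci, dg, dh, di, ef, eg, ei, fg, fh, gh, gi, hi
  2-simplices (18): abd, abf, adh, aef, aei, ahi, bce, bcf, bdg, beg, cdh, cdi, cei, cfh, dgi, efg, fgh, ghi

Hence C_0 ≅ Z^9, C_1 ≅ Z^27, C_2 ≅ Z^18.

∂_1: C_1 → C_0 maps an edge to its endpoints' difference, ∂[p,q] = q − p.
This gives a 9×27 integer matrix of rank 8; reducing to Smith normal form yields diagonal entries (1,1,1,1,1,1,1,1).

Boundary ∂_2: C_2 → C_1 sends each 2-simplex [p,q,r] to [q,r] − [p,r] + [p,q]. For instance
  ∂aef = ef − af + ae,
  ∂cdi = di − ci + cd.
As a 27×18 matrix over Z this has rank 18, with invariant factors (1,1,1,1,1,1,1,1,1,1,1,1,1,1,1,1,1,2).

From H_k ≅ ker(∂_k) / im(∂_{k+1}) we obtain:

  H_0: rank C_0 − rank ∂_1 = 9 − 8 = 1, and the invariant factors of ∂_1 are all 1, so H_0 = Z.
  H_1: rank ker ∂_1 − rank ∂_2 = (27 − 8) − 18 = 1, and ∂_2 has invariant factor 2 > 1, so H_1 = Z ⊕ Z/2.
  H_2: rank ker ∂_2 − rank ∂_3 = (18 − 18) − 0 = 0, and there is no ∂_3, so H_2 = 0.

(K is a triangulation of the Klein bottle.)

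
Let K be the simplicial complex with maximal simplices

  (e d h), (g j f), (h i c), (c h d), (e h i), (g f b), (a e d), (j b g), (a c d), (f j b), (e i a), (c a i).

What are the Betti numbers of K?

b_0 = 2, b_1 = 0, b_2 = 2.

Take the total order a < b < c < d < e < f < g < h < i < j on the vertex set. Then K (dimension 2) consists of the simplices:

  0-simplices (10): a, b, c, d, e, f, g, h, i, j
  1-simplices (18): ac, ad, ae, ai, bf, bg, bj, cd, ch, ci, de, dh, eh, ei, fg, fj, gj, hi
  2-simplices (12): acd, aci, ade, aei, bfg, bfj, bgj, cdh, chi, deh, ehi, fgj

giving chain groups C_0 ≅ Z^10, C_1 ≅ Z^18, C_2 ≅ Z^12.

∂_1: C_1 → C_0 is given by ∂[p,q] = [q] − [p].
The resulting 10×18 matrix has rank 8, and its Smith normal form has invariant factors (1,1,1,1,1,1,1,1).

The boundary map ∂_2: C_2 → C_1 maps a triangle to the signed sum of its edges. For instance
  ∂fgj = gj − fj + fg,
  ∂chi = hi − ci + ch.
As a 18×12 matrix over Z this has rank 10, with invariant factors (1,1,1,1,1,1,1,1,1,1).

Now H_k = ker ∂_k / im ∂_{k+1}, so:

  H_0: rank C_0 − rank ∂_1 = 10 − 8 = 2, and the invariant factors of ∂_1 are all 1, so H_0 = Z^2.
  H_1: rank ker ∂_1 − rank ∂_2 = (18 − 8) − 10 = 0, and the invariant factors of ∂_2 are all 1, so H_1 = 0.
  H_2: rank ker ∂_2 − rank ∂_3 = (12 − 10) − 0 = 2, and there is no ∂_3, so H_2 = Z^2.

(K is a triangulation of the disjoint union of the 2-sphere S^2 and the 2-sphere S^2.)

Hence the Betti numbers are b_0 = 2, b_1 = 0, b_2 = 2.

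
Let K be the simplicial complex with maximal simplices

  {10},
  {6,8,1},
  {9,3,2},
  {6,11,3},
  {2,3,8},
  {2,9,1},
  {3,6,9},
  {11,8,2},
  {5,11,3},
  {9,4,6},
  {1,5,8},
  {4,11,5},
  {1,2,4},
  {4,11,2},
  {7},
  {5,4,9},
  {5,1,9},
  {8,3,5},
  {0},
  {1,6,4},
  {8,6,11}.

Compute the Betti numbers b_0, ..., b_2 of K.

b_0 = 4, b_1 = 1, b_2 = 0.

Fix the vertex order 0 < 1 < 2 < 3 < 4 < 5 < 6 < 7 < 8 < 9 < 10 < 11 and write every simplex with vertices in increasing order. Then dim K = 2 and the simplices of K are:

  0-simplices (12): [0], [1], [2], [3], [4], [5], [6], [7], [8], [9], [10], [11]
  1-simplices (27): (27 of them)
  2-simplices (18): (18 of them)

so the chain groups are C_0 ≅ Z^12, C_1 ≅ Z^27, C_2 ≅ Z^18.

Boundary ∂_1: C_1 → C_0 sends each edge [p,q] (with p < q) to q − p. For instance
  ∂[1,8] = [8] − [1].
As a 12×27 matrix over Z this has rank 8, with invariant factors (1,1,1,1,1,1,1,1).

Boundary ∂_2: C_2 → C_1 maps a triangle to the signed sum of its edges. For instance
  ∂[4,5,11] = [5,11] − [4,11] + [4,5],
  ∂[1,4,6] = [4,6] − [1,6] + [1,4].
This gives a 27×18 integer matrix of rank 18; reducing to Smith normal form yields diagonal entries (1,1,1,1,1,1,1,1,1,1,1,1,1,1,1,1,1,2).

Computing H_k = (kernel of ∂_k) / (image of ∂_{k+1}):

  H_0: rank C_0 − rank ∂_1 = 12 − 8 = 4, and the invariant factors of ∂_1 are all 1, so H_0 ≅ Z^4.
  H_1: rank ker ∂_1 − rank ∂_2 = (27 − 8) − 18 = 1, and ∂_2 has invariant factor 2 > 1, so H_1 ≅ Z × Z/2.
  H_2: rank ker ∂_2 − rank ∂_3 = (18 − 18) − 0 = 0, and there is no ∂_3, so H_2 ≅ 0.

As a check, the Euler characteristic is 12 − 27 + 18 = 3, which agrees with 4 − 1 + 0 = 3.
(K is a triangulation of the disjoint union of a set of 3 points and the Klein bottle.)

Hence the Betti numbers are b_0 = 4, b_1 = 1, b_2 = 0.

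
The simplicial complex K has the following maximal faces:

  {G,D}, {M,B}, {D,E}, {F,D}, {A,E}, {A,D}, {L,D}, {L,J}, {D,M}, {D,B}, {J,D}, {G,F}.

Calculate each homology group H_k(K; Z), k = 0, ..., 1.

We work with the vertex ordering A < B < D < E < F < G < J < L < M. The simplices of K, each written with vertices in increasing order, are:

  0-simplices (9): A, B, D, E, F, G, J, L, M
  1-simplices (12): AD, AE, BD, BM, DE, DF, DG, DJ, DL, DM, FG, JL

giving chain groups C_0 ≅ Z^9, C_1 ≅ Z^12.

Boundary ∂_1: C_1 → C_0 sends each edge [p,q] (with p < q) to q − p.
This gives a 9×12 integer matrix of rank 8; reducing to Smith normal form yields diagonal entries (1,1,1,1,1,1,1,1).

Reading off H_k = ker ∂_k / im ∂_{k+1}:

  H_0: rank C_0 − rank ∂_1 = 9 − 8 = 1, and the invariant factors of ∂_1 are all 1, so H_0 = Z.
  H_1: rank ker ∂_1 − rank ∂_2 = (12 − 8) − 0 = 4, and there is no ∂_2, so H_1 = Z^4.

H_0 = Z,  H_1 = Z^4.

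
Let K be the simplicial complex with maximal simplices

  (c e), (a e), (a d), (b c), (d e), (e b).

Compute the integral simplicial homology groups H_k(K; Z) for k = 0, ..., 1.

H_0 ≅ Z,  H_1 ≅ Z^2.

Fix the vertex order a < b < c < d < e and write every simplex with vertices in increasing order. Then dim K = 1 and the simplices of K are:

  0-simplices (5): a, b, c, d, e
  1-simplices (6): ad, ae, bc, be, ce, de

Hence C_0 ≅ Z^5, C_1 ≅ Z^6.

Boundary ∂_1: C_1 → C_0 is given by ∂[p,q] = [q] − [p]. For instance
  ∂ce = e − c.
As a 5×6 matrix over Z this has rank 4, with invariant factors (1,1,1,1).

From H_k ≅ ker(∂_k) / im(∂_{k+1}) we obtain:

  H_0: rank C_0 − rank ∂_1 = 5 − 4 = 1, and the invariant factors of ∂_1 are all 1, so H_0 ≅ Z.
  H_1: rank ker ∂_1 − rank ∂_2 = (6 − 4) − 0 = 2, and there is no ∂_2, so H_1 ≅ Z^2.

(K is a triangulation of a wedge of 2 circles.)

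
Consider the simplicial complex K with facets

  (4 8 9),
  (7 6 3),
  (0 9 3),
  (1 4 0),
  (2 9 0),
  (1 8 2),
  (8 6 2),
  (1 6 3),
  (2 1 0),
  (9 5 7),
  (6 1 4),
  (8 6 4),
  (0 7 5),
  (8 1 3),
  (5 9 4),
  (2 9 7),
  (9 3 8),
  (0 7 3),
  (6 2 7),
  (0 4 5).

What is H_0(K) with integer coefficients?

H_0 ≅ Z.

We work with the vertex ordering 0 < 1 < 2 < 3 < 4 < 5 < 6 < 7 < 8 < 9. The simplices of K, each written with vertices in increasing order, are:

  0-simplices (10): [0], [1], [2], [3], [4], [5], [6], [7], [8], [9]
  1-simplices (30): (30 of them)
  2-simplices (20): (20 of them)

Hence C_0 ≅ Z^10, C_1 ≅ Z^30, C_2 ≅ Z^20.

∂_1: C_1 → C_0 is given by ∂[p,q] = [q] − [p].
The 10×30 boundary matrix has rank 9 and Smith normal form diag(1,1,1,1,1,1,1,1,1).

∂_2: C_2 → C_1 sends each 2-simplex [p,q,r] to [q,r] − [p,r] + [p,q]. For instance
  ∂[0,1,2] = [1,2] − [0,2] + [0,1],
  ∂[4,8,9] = [8,9] − [4,9] + [4,8].
The 30×20 boundary matrix has rank 20 and Smith normal form diag(1,1,1,1,1,1,1,1,1,1,1,1,1,1,1,1,1,1,1,2).

From H_k ≅ ker(∂_k) / im(∂_{k+1}) we obtain:

  H_0: rank C_0 − rank ∂_1 = 10 − 9 = 1, and the invariant factors of ∂_1 are all 1, so H_0 ≅ Z.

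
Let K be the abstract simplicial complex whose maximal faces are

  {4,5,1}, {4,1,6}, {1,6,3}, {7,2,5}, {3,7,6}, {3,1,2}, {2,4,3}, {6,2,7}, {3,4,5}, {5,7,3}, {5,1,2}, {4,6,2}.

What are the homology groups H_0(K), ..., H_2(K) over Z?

K has 7 vertices, 18 edges, 12 triangles.
rank ∂_0 = 0, rank ∂_1 = 6 ⇒ b_0 = 7 − 0 − 6 = 1; all invariant factors of ∂_1 are 1 so no torsion. So H_0 = Z.
rank ∂_1 = 6, rank ∂_2 = 12 ⇒ b_1 = 18 − 6 − 12 = 0; ∂_2 has invariant factor(s) [2] giving torsion. So H_1 = Z/2.
rank ∂_2 = 12, rank ∂_3 = 0 ⇒ b_2 = 12 − 12 − 0 = 0. So H_2 = 0.

H_0 ≅ Z,  H_1 ≅ Z/2,  H_2 = 0.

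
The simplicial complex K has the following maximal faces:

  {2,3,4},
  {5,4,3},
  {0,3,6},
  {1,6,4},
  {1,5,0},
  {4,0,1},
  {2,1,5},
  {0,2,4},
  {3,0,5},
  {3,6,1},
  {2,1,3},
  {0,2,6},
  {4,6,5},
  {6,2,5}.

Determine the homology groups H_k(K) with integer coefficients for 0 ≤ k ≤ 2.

H_0 = Z,  H_1 = Z^2,  H_2 = Z.

K has 7 vertices, 21 edges, 14 triangles.
rank ∂_0 = 0, rank ∂_1 = 6 ⇒ b_0 = 7 − 0 − 6 = 1; all invariant factors of ∂_1 are 1 so no torsion. So H_0 ≅ Z.
rank ∂_1 = 6, rank ∂_2 = 13 ⇒ b_1 = 21 − 6 − 13 = 2; all invariant factors of ∂_2 are 1 so no torsion. So H_1 ≅ Z^2.
rank ∂_2 = 13, rank ∂_3 = 0 ⇒ b_2 = 14 − 13 − 0 = 1. So H_2 ≅ Z.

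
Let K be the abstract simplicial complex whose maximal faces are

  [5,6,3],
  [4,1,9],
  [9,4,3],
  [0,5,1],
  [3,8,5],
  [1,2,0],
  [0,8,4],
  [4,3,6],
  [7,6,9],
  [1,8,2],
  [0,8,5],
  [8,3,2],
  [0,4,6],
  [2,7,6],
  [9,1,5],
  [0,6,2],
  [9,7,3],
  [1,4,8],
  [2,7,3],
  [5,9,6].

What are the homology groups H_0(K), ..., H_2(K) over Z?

Take the total order 0 < 1 < 2 < 3 < 4 < 5 < 6 < 7 < 8 < 9 on the vertex set. Then K (dimension 2) consists of the simplices:

  0-simplices (10): [0], [1], [2], [3], [4], [5], [6], [7], [8], [9]
  1-simplices (30): (30 of them)
  2-simplices (20): (20 of them)

Hence C_0 ≅ Z^10, C_1 ≅ Z^30, C_2 ≅ Z^20.

The boundary map ∂_1: C_1 → C_0 sends each edge [p,q] (with p < q) to q − p. For instance
  ∂[1,4] = [4] − [1].
The resulting 10×30 matrix has rank 9, and its Smith normal form has invariant factors (1,1,1,1,1,1,1,1,1).

Boundary ∂_2: C_2 → C_1 sends each 2-simplex [p,q,r] to [q,r] − [p,r] + [p,q]. For instance
  ∂[1,5,9] = [5,9] − [1,9] + [1,5],
  ∂[0,1,5] = [1,5] − [0,5] + [0,1].
As a 30×20 matrix over Z this has rank 20, with invariant factors (1,1,1,1,1,1,1,1,1,1,1,1,1,1,1,1,1,1,1,2).

From H_k ≅ ker(∂_k) / im(∂_{k+1}) we obtain:

  H_0: rank C_0 − rank ∂_1 = 10 − 9 = 1, and the invariant factors of ∂_1 are all 1, so H_0 ≅ Z.
  H_1: rank ker ∂_1 − rank ∂_2 = (30 − 9) − 20 = 1, and ∂_2 has invariant factor 2 > 1, so H_1 ≅ Z ⊕ Z/2.
  H_2: rank ker ∂_2 − rank ∂_3 = (20 − 20) − 0 = 0, and there is no ∂_3, so H_2 ≅ 0.

As a check, the Euler characteristic is 10 − 30 + 20 = 0, which agrees with 1 − 1 + 0 = 0.

H_0 ≅ Z,  H_1 ≅ Z ⊕ Z/2,  H_2 = 0.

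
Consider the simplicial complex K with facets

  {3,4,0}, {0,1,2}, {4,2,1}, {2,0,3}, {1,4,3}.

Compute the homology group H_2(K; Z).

H_2 ≅ 0.

Fix the vertex order 0 < 1 < 2 < 3 < 4 and write every simplex with vertices in increasing order. Then dim K = 2 and the simplices of K are:

  0-simplices (5): [0], [1], [2], [3], [4]
  1-simplices (10): [0,1], [0,2], [0,3], [0,4], [1,2], [1,3], [1,4], [2,3], [2,4], [3,4]
  2-simplices (5): [0,1,2], [0,2,3], [0,3,4], [1,2,4], [1,3,4]

giving chain groups C_0 ≅ Z^5, C_1 ≅ Z^10, C_2 ≅ Z^5.

The boundary map ∂_1: C_1 → C_0 is given by ∂[p,q] = [q] − [p]. For instance
  ∂[0,3] = [3] − [0].
This gives a 5×10 integer matrix of rank 4; reducing to Smith normal form yields diagonal entries (1,1,1,1).

The boundary map ∂_2: C_2 → C_1 maps a triangle to the signed sum of its edges. For instance
  ∂[0,1,2] = [1,2] − [0,2] + [0,1],
  ∂[0,3,4] = [3,4] − [0,4] + [0,3].
This gives a 10×5 integer matrix of rank 5; reducing to Smith normal form yields diagonal entries (1,1,1,1,1).

From H_k ≅ ker(∂_k) / im(∂_{k+1}) we obtain:

  H_2: rank ker ∂_2 − rank ∂_3 = (5 − 5) − 0 = 0, and there is no ∂_3, so H_2 ≅ 0.

(K is a triangulation of the Möbius band.)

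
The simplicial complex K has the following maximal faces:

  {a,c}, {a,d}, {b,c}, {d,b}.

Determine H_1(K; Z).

H_1 = Z.

Fix the vertex order a < b < c < d and write every simplex with vertices in increasing order. Then dim K = 1 and the simplices of K are:

  0-simplices (4): a, b, c, d
  1-simplices (4): ac, ad, bc, bd

giving chain groups C_0 ≅ Z^4, C_1 ≅ Z^4.

∂_1: C_1 → C_0 maps an edge to its endpoints' difference, ∂[p,q] = q − p.
As a 4×4 matrix over Z this has rank 3, with invariant factors (1,1,1).

Reading off H_k = ker ∂_k / im ∂_{k+1}:

  H_1: rank ker ∂_1 − rank ∂_2 = (4 − 3) − 0 = 1, and there is no ∂_2, so H_1 = Z.

(K is a triangulation of the circle S^1.)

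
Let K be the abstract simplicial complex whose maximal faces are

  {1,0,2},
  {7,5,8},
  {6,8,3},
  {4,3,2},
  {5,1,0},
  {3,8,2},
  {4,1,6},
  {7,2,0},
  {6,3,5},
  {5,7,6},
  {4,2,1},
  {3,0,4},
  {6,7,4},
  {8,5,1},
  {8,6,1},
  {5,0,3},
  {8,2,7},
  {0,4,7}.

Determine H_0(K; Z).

H_0 = Z.

We work with the vertex ordering 0 < 1 < 2 < 3 < 4 < 5 < 6 < 7 < 8. The simplices of K, each written with vertices in increasing order, are:

  0-simplices (9): [0], [1], [2], [3], [4], [5], [6], [7], [8]
  1-simplices (27): (27 of them)
  2-simplices (18): [0,1,2], [0,1,5], [0,2,7], [0,3,4], [0,3,5], [0,4,7], [1,2,4], [1,4,6], [1,5,8], [1,6,8], [2,3,4], [2,3,8], [2,7,8], [3,5,6], [3,6,8], [4,6,7], [5,6,7], [5,7,8]

giving chain groups C_0 ≅ Z^9, C_1 ≅ Z^27, C_2 ≅ Z^18.

Boundary ∂_1: C_1 → C_0 sends each edge [p,q] (with p < q) to q − p. For instance
  ∂[0,3] = [3] − [0].
The resulting 9×27 matrix has rank 8, and its Smith normal form has invariant factors (1,1,1,1,1,1,1,1).

The boundary map ∂_2: C_2 → C_1 acts by ∂[p,q,r] = [q,r] − [p,r] + [p,q]. For instance
  ∂[5,7,8] = [7,8] − [5,8] + [5,7],
  ∂[0,3,4] = [3,4] − [0,4] + [0,3].
As a 27×18 matrix over Z this has rank 18, with invariant factors (1,1,1,1,1,1,1,1,1,1,1,1,1,1,1,1,1,2).

Computing H_k = (kernel of ∂_k) / (image of ∂_{k+1}):

  H_0: rank C_0 − rank ∂_1 = 9 − 8 = 1, and the invariant factors of ∂_1 are all 1, so H_0 = Z.

(K is a triangulation of the Klein bottle.)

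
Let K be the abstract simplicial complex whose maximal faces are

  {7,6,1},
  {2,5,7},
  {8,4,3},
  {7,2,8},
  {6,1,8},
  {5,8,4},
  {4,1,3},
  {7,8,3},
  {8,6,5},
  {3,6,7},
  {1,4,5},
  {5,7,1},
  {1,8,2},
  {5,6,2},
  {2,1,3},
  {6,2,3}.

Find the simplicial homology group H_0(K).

Fix the vertex order 1 < 2 < 3 < 4 < 5 < 6 < 7 < 8 and write every simplex with vertices in increasing order. Then dim K = 2 and the simplices of K are:

  0-simplices (8): [1], [2], [3], [4], [5], [6], [7], [8]
  1-simplices (24): (24 of them)
  2-simplices (16): [1,2,3], [1,2,8], [1,3,4], [1,4,5], [1,5,7], [1,6,7], [1,6,8], [2,3,6], [2,5,6], [2,5,7], [2,7,8], [3,4,8], [3,6,7], [3,7,8], [4,5,8], [5,6,8]

giving chain groups C_0 ≅ Z^8, C_1 ≅ Z^24, C_2 ≅ Z^16.

Boundary ∂_1: C_1 → C_0 sends each edge [p,q] (with p < q) to q − p. For instance
  ∂[5,7] = [7] − [5].
The 8×24 boundary matrix has rank 7 and Smith normal form diag(1,1,1,1,1,1,1).

The boundary map ∂_2: C_2 → C_1 acts by ∂[p,q,r] = [q,r] − [p,r] + [p,q]. For instance
  ∂[3,6,7] = [6,7] − [3,7] + [3,6],
  ∂[1,2,3] = [2,3] − [1,3] + [1,2].
This gives a 24×16 integer matrix of rank 15; reducing to Smith normal form yields diagonal entries (1,1,1,1,1,1,1,1,1,1,1,1,1,1,1).

Reading off H_k = ker ∂_k / im ∂_{k+1}:

  H_0: rank C_0 − rank ∂_1 = 8 − 7 = 1, and the invariant factors of ∂_1 are all 1, so H_0 = Z.

H_0 ≅ Z.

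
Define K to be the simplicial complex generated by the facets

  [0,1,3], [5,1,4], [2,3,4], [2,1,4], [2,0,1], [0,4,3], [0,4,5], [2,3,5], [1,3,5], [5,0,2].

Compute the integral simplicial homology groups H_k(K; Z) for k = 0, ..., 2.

H_0 ≅ Z,  H_1 ≅ Z_2,  H_2 = 0.

We work with the vertex ordering 0 < 1 < 2 < 3 < 4 < 5. The simplices of K, each written with vertices in increasing order, are:

  0-simplices (6): [0], [1], [2], [3], [4], [5]
  1-simplices (15): [0,1], [0,2], [0,3], [0,4], [0,5], [1,2], [1,3], [1,4], [1,5], [2,3], [2,4], [2,5], [3,4], [3,5], [4,5]
  2-simplices (10): [0,1,2], [0,1,3], [0,2,5], [0,3,4], [0,4,5], [1,2,4], [1,3,5], [1,4,5], [2,3,4], [2,3,5]

giving chain groups C_0 ≅ Z^6, C_1 ≅ Z^15, C_2 ≅ Z^10.

The boundary map ∂_1: C_1 → C_0 is given by ∂[p,q] = [q] − [p]. For instance
  ∂[2,3] = [3] − [2].
The resulting 6×15 matrix has rank 5, and its Smith normal form has invariant factors (1,1,1,1,1).

Boundary ∂_2: C_2 → C_1 sends each 2-simplex [p,q,r] to [q,r] − [p,r] + [p,q]. For instance
  ∂[1,3,5] = [3,5] − [1,5] + [1,3],
  ∂[0,4,5] = [4,5] − [0,5] + [0,4].
This gives a 15×10 integer matrix of rank 10; reducing to Smith normal form yields diagonal entries (1,1,1,1,1,1,1,1,1,2).

Computing H_k = (kernel of ∂_k) / (image of ∂_{k+1}):

  H_0: rank C_0 − rank ∂_1 = 6 − 5 = 1, and the invariant factors of ∂_1 are all 1, so H_0 ≅ Z.
  H_1: rank ker ∂_1 − rank ∂_2 = (15 − 5) − 10 = 0, and ∂_2 has invariant factor 2 > 1, so H_1 ≅ Z_2.
  H_2: rank ker ∂_2 − rank ∂_3 = (10 − 10) − 0 = 0, and there is no ∂_3, so H_2 ≅ 0.

As a check, the Euler characteristic is 6 − 15 + 10 = 1, which agrees with 1 − 0 + 0 = 1.
(K is a triangulation of the real projective plane RP^2.)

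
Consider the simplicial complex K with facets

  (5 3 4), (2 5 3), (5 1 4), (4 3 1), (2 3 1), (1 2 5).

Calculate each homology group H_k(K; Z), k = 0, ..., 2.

We work with the vertex ordering 1 < 2 < 3 < 4 < 5. The simplices of K, each written with vertices in increasing order, are:

  0-simplices (5): [1], [2], [3], [4], [5]
  1-simplices (9): [1,2], [1,3], [1,4], [1,5], [2,3], [2,5], [3,4], [3,5], [4,5]
  2-simplices (6): [1,2,3], [1,2,5], [1,3,4], [1,4,5], [2,3,5], [3,4,5]

giving chain groups C_0 ≅ Z^5, C_1 ≅ Z^9, C_2 ≅ Z^6.

Boundary ∂_1: C_1 → C_0 is given by ∂[p,q] = [q] − [p]. For instance
  ∂[2,5] = [5] − [2].
This gives a 5×9 integer matrix of rank 4; reducing to Smith normal form yields diagonal entries (1,1,1,1).

Boundary ∂_2: C_2 → C_1 sends each 2-simplex [p,q,r] to [q,r] − [p,r] + [p,q]. For instance
  ∂[1,3,4] = [3,4] − [1,4] + [1,3],
  ∂[1,2,5] = [2,5] − [1,5] + [1,2].
As a 9×6 matrix over Z this has rank 5, with invariant factors (1,1,1,1,1).

From H_k ≅ ker(∂_k) / im(∂_{k+1}) we obtain:

  H_0: rank C_0 − rank ∂_1 = 5 − 4 = 1, and the invariant factors of ∂_1 are all 1, so H_0 = Z.
  H_1: rank ker ∂_1 − rank ∂_2 = (9 − 4) − 5 = 0, and the invariant factors of ∂_2 are all 1, so H_1 = 0.
  H_2: rank ker ∂_2 − rank ∂_3 = (6 − 5) − 0 = 1, and there is no ∂_3, so H_2 = Z.

H_0 ≅ Z,  H_1 = 0,  H_2 ≅ Z.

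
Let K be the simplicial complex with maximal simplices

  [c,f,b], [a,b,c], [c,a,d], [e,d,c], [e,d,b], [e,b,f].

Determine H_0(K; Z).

Take the total order a < b < c < d < e < f on the vertex set. Then K (dimension 2) consists of the simplices:

  0-simplices (6): a, b, c, d, e, f
  1-simplices (12): ab, ac, ad, bc, bd, be, bf, cd, ce, cf, de, ef
  2-simplices (6): abc, acd, bcf, bde, bef, cde

giving chain groups C_0 ≅ Z^6, C_1 ≅ Z^12, C_2 ≅ Z^6.

∂_1: C_1 → C_0 is given by ∂[p,q] = [q] − [p]. For instance
  ∂bc = c − b.
The resulting 6×12 matrix has rank 5, and its Smith normal form has invariant factors (1,1,1,1,1).

∂_2: C_2 → C_1 maps a triangle to the signed sum of its edges. For instance
  ∂bef = ef − bf + be,
  ∂acd = cd − ad + ac.
This gives a 12×6 integer matrix of rank 6; reducing to Smith normal form yields diagonal entries (1,1,1,1,1,1).

Computing H_k = (kernel of ∂_k) / (image of ∂_{k+1}):

  H_0: rank C_0 − rank ∂_1 = 6 − 5 = 1, and the invariant factors of ∂_1 are all 1, so H_0 = Z.

(K is a triangulation of the cylinder S^1 x I.)

H_0 ≅ Z.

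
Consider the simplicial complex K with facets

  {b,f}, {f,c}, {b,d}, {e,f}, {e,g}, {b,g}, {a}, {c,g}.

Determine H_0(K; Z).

We work with the vertex ordering a < b < c < d < e < f < g. The simplices of K, each written with vertices in increasing order, are:

  0-simplices (7): a, b, c, d, e, f, g
  1-simplices (7): bd, bf, bg, cf, cg, ef, eg

so the chain groups are C_0 ≅ Z^7, C_1 ≅ Z^7.

The boundary map ∂_1: C_1 → C_0 sends each edge [p,q] (with p < q) to q − p. For instance
  ∂cf = f − c.
The resulting 7×7 matrix has rank 5, and its Smith normal form has invariant factors (1,1,1,1,1).

Reading off H_k = ker ∂_k / im ∂_{k+1}:

  H_0: rank C_0 − rank ∂_1 = 7 − 5 = 2, and the invariant factors of ∂_1 are all 1, so H_0 = Z^2.

H_0 ≅ Z^2.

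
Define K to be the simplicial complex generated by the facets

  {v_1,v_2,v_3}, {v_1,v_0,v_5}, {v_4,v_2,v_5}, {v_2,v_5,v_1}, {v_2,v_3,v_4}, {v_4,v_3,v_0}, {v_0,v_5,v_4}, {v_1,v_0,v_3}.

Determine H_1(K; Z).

Order the vertices as v_0 < v_1 < v_2 < v_3 < v_4 < v_5. Listing each simplex with vertices in this order, K has dimension 2 with simplices:

  0-simplices (6): [v_0], [v_1], [v_2], [v_3], [v_4], [v_5]
  1-simplices (12): [v_0,v_1], [v_0,v_3], [v_0,v_4], [v_0,v_5], [v_1,v_2], [v_1,v_3], [v_1,v_5], [v_2,v_3], [v_2,v_4], [v_2,v_5], [v_3,v_4], [v_4,v_5]
  2-simplices (8): [v_0,v_1,v_3], [v_0,v_1,v_5], [v_0,v_3,v_4], [v_0,v_4,v_5], [v_1,v_2,v_3], [v_1,v_2,v_5], [v_2,v_3,v_4], [v_2,v_4,v_5]

Hence C_0 ≅ Z^6, C_1 ≅ Z^12, C_2 ≅ Z^8.

∂_1: C_1 → C_0 maps an edge to its endpoints' difference, ∂[p,q] = q − p.
This gives a 6×12 integer matrix of rank 5; reducing to Smith normal form yields diagonal entries (1,1,1,1,1).

The boundary map ∂_2: C_2 → C_1 acts by ∂[p,q,r] = [q,r] − [p,r] + [p,q]. For instance
  ∂[v_2,v_4,v_5] = [v_4,v_5] − [v_2,v_5] + [v_2,v_4],
  ∂[v_1,v_2,v_5] = [v_2,v_5] − [v_1,v_5] + [v_1,v_2].
The resulting 12×8 matrix has rank 7, and its Smith normal form has invariant factors (1,1,1,1,1,1,1).

Reading off H_k = ker ∂_k / im ∂_{k+1}:

  H_1: rank ker ∂_1 − rank ∂_2 = (12 − 5) − 7 = 0, and the invariant factors of ∂_2 are all 1, so H_1 ≅ 0.

(K is a triangulation of the 2-sphere S^2.)

H_1 = 0.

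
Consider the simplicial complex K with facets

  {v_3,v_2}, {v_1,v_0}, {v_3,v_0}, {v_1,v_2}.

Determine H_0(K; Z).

H_0 ≅ Z.

Fix the vertex order v_0 < v_1 < v_2 < v_3 and write every simplex with vertices in increasing order. Then dim K = 1 and the simplices of K are:

  0-simplices (4): [v_0], [v_1], [v_2], [v_3]
  1-simplices (4): [v_0,v_1], [v_0,v_3], [v_1,v_2], [v_2,v_3]

giving chain groups C_0 ≅ Z^4, C_1 ≅ Z^4.

The boundary map ∂_1: C_1 → C_0 is given by ∂[p,q] = [q] − [p]. For instance
  ∂[v_2,v_3] = [v_3] − [v_2].
As a 4×4 matrix over Z this has rank 3, with invariant factors (1,1,1).

Now H_k = ker ∂_k / im ∂_{k+1}, so:

  H_0: rank C_0 − rank ∂_1 = 4 − 3 = 1, and the invariant factors of ∂_1 are all 1, so H_0 = Z.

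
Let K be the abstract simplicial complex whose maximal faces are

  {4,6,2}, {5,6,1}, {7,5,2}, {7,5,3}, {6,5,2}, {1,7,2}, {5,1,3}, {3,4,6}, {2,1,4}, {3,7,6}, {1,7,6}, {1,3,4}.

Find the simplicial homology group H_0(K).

H_0 ≅ Z.

We work with the vertex ordering 1 < 2 < 3 < 4 < 5 < 6 < 7. The simplices of K, each written with vertices in increasing order, are:

  0-simplices (7): [1], [2], [3], [4], [5], [6], [7]
  1-simplices (18): [1,2], [1,3], [1,4], [1,5], [1,6], [1,7], [2,4], [2,5], [2,6], [2,7], [3,4], [3,5], [3,6], [3,7], [4,6], [5,6], [5,7], [6,7]
  2-simplices (12): [1,2,4], [1,2,7], [1,3,4], [1,3,5], [1,5,6], [1,6,7], [2,4,6], [2,5,6], [2,5,7], [3,4,6], [3,5,7], [3,6,7]

giving chain groups C_0 ≅ Z^7, C_1 ≅ Z^18, C_2 ≅ Z^12.

The boundary map ∂_1: C_1 → C_0 is given by ∂[p,q] = [q] − [p].
The 7×18 boundary matrix has rank 6 and Smith normal form diag(1,1,1,1,1,1).

Boundary ∂_2: C_2 → C_1 acts by ∂[p,q,r] = [q,r] − [p,r] + [p,q]. For instance
  ∂[2,5,7] = [5,7] − [2,7] + [2,5],
  ∂[1,5,6] = [5,6] − [1,6] + [1,5].
The resulting 18×12 matrix has rank 12, and its Smith normal form has invariant factors (1,1,1,1,1,1,1,1,1,1,1,2).

Computing H_k = (kernel of ∂_k) / (image of ∂_{k+1}):

  H_0: rank C_0 − rank ∂_1 = 7 − 6 = 1, and the invariant factors of ∂_1 are all 1, so H_0 ≅ Z.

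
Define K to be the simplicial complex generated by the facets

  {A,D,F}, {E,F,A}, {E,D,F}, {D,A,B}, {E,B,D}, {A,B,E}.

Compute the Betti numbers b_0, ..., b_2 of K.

b_0 = 1, b_1 = 0, b_2 = 1.

K has 5 vertices, 9 edges, 6 triangles.
rank ∂_0 = 0, rank ∂_1 = 4 ⇒ b_0 = 5 − 0 − 4 = 1; all invariant factors of ∂_1 are 1 so no torsion. So H_0 = Z.
rank ∂_1 = 4, rank ∂_2 = 5 ⇒ b_1 = 9 − 4 − 5 = 0; all invariant factors of ∂_2 are 1 so no torsion. So H_1 = 0.
rank ∂_2 = 5, rank ∂_3 = 0 ⇒ b_2 = 6 − 5 − 0 = 1. So H_2 = Z.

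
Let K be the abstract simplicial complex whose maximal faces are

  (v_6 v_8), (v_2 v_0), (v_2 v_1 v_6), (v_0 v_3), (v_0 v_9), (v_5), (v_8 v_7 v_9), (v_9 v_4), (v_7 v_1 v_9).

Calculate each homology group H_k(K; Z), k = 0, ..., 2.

Fix the vertex order v_0 < v_1 < v_2 < v_3 < v_4 < v_5 < v_6 < v_7 < v_8 < v_9 and write every simplex with vertices in increasing order. Then dim K = 2 and the simplices of K are:

  0-simplices (10): [v_0], [v_1], [v_2], [v_3], [v_4], [v_5], [v_6], [v_7], [v_8], [v_9]
  1-simplices (13): [v_0,v_2], [v_0,v_3], [v_0,v_9], [v_1,v_2], [v_1,v_6], [v_1,v_7], [v_1,v_9], [v_2,v_6], [v_4,v_9], [v_6,v_8], [v_7,v_8], [v_7,v_9], [v_8,v_9]
  2-simplices (3): [v_1,v_2,v_6], [v_1,v_7,v_9], [v_7,v_8,v_9]

Hence C_0 ≅ Z^10, C_1 ≅ Z^13, C_2 ≅ Z^3.

∂_1: C_1 → C_0 maps an edge to its endpoints' difference, ∂[p,q] = q − p.
The 10×13 boundary matrix has rank 8 and Smith normal form diag(1,1,1,1,1,1,1,1).

∂_2: C_2 → C_1 maps a triangle to the signed sum of its edges. For instance
  ∂[v_1,v_2,v_6] = [v_2,v_6] − [v_1,v_6] + [v_1,v_2],
  ∂[v_1,v_7,v_9] = [v_7,v_9] − [v_1,v_9] + [v_1,v_7].
As a 13×3 matrix over Z this has rank 3, with invariant factors (1,1,1).

From H_k ≅ ker(∂_k) / im(∂_{k+1}) we obtain:

  H_0: rank C_0 − rank ∂_1 = 10 − 8 = 2, and the invariant factors of ∂_1 are all 1, so H_0 = Z^2.
  H_1: rank ker ∂_1 − rank ∂_2 = (13 − 8) − 3 = 2, and the invariant factors of ∂_2 are all 1, so H_1 = Z^2.
  H_2: rank ker ∂_2 − rank ∂_3 = (3 − 3) − 0 = 0, and there is no ∂_3, so H_2 = 0.

As a check, the Euler characteristic is 10 − 13 + 3 = 0, which agrees with 2 − 2 + 0 = 0.

H_0 ≅ Z^2,  H_1 ≅ Z^2,  H_2 = 0.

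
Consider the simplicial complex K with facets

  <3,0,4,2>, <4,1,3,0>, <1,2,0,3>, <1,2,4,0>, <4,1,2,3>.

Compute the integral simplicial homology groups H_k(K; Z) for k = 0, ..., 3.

K has 5 vertices, 10 edges, 10 triangles, 5 3-simplices.
rank ∂_0 = 0, rank ∂_1 = 4 ⇒ b_0 = 5 − 0 − 4 = 1; all invariant factors of ∂_1 are 1 so no torsion. So H_0 ≅ Z.
rank ∂_1 = 4, rank ∂_2 = 6 ⇒ b_1 = 10 − 4 − 6 = 0; all invariant factors of ∂_2 are 1 so no torsion. So H_1 ≅ 0.
rank ∂_2 = 6, rank ∂_3 = 4 ⇒ b_2 = 10 − 6 − 4 = 0; all invariant factors of ∂_3 are 1 so no torsion. So H_2 ≅ 0.
rank ∂_3 = 4, rank ∂_4 = 0 ⇒ b_3 = 5 − 4 − 0 = 1. So H_3 ≅ Z.

H_0 = Z,  H_1 = 0,  H_2 = 0,  H_3 = Z.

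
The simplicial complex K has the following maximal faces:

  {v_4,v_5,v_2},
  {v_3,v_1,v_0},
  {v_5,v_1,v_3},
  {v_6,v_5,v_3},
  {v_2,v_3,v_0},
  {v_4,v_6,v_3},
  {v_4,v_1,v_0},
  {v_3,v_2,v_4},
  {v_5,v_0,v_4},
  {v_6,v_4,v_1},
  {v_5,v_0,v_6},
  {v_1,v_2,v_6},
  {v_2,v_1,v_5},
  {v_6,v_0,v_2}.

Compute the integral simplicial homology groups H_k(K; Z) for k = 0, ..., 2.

K has 7 vertices, 21 edges, 14 triangles.
rank ∂_0 = 0, rank ∂_1 = 6 ⇒ b_0 = 7 − 0 − 6 = 1; all invariant factors of ∂_1 are 1 so no torsion. So H_0 ≅ Z.
rank ∂_1 = 6, rank ∂_2 = 13 ⇒ b_1 = 21 − 6 − 13 = 2; all invariant factors of ∂_2 are 1 so no torsion. So H_1 ≅ Z^2.
rank ∂_2 = 13, rank ∂_3 = 0 ⇒ b_2 = 14 − 13 − 0 = 1. So H_2 ≅ Z.

H_0 ≅ Z,  H_1 ≅ Z^2,  H_2 ≅ Z.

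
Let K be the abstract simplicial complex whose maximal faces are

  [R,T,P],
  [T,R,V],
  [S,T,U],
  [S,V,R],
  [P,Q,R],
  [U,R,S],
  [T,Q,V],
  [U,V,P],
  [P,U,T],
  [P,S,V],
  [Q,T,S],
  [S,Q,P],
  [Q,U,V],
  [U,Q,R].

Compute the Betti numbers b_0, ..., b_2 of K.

b_0 = 1, b_1 = 2, b_2 = 1.

K has 7 vertices, 21 edges, 14 triangles.
rank ∂_0 = 0, rank ∂_1 = 6 ⇒ b_0 = 7 − 0 − 6 = 1; all invariant factors of ∂_1 are 1 so no torsion. So H_0 ≅ Z.
rank ∂_1 = 6, rank ∂_2 = 13 ⇒ b_1 = 21 − 6 − 13 = 2; all invariant factors of ∂_2 are 1 so no torsion. So H_1 ≅ Z^2.
rank ∂_2 = 13, rank ∂_3 = 0 ⇒ b_2 = 14 − 13 − 0 = 1. So H_2 ≅ Z.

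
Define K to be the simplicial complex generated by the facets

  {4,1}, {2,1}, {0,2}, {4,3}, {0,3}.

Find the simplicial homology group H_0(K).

We work with the vertex ordering 0 < 1 < 2 < 3 < 4. The simplices of K, each written with vertices in increasing order, are:

  0-simplices (5): [0], [1], [2], [3], [4]
  1-simplices (5): [0,2], [0,3], [1,2], [1,4], [3,4]

Hence C_0 ≅ Z^5, C_1 ≅ Z^5.

∂_1: C_1 → C_0 is given by ∂[p,q] = [q] − [p].
As a 5×5 matrix over Z this has rank 4, with invariant factors (1,1,1,1).

Computing H_k = (kernel of ∂_k) / (image of ∂_{k+1}):

  H_0: rank C_0 − rank ∂_1 = 5 − 4 = 1, and the invariant factors of ∂_1 are all 1, so H_0 ≅ Z.

(K is a triangulation of the circle S^1.)

H_0 ≅ Z.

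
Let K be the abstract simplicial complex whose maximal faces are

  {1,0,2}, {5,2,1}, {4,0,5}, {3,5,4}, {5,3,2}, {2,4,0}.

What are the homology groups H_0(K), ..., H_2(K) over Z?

We work with the vertex ordering 0 < 1 < 2 < 3 < 4 < 5. The simplices of K, each written with vertices in increasing order, are:

  0-simplices (6): [0], [1], [2], [3], [4], [5]
  1-simplices (12): [0,1], [0,2], [0,4], [0,5], [1,2], [1,5], [2,3], [2,4], [2,5], [3,4], [3,5], [4,5]
  2-simplices (6): [0,1,2], [0,2,4], [0,4,5], [1,2,5], [2,3,5], [3,4,5]

so the chain groups are C_0 ≅ Z^6, C_1 ≅ Z^12, C_2 ≅ Z^6.

∂_1: C_1 → C_0 maps an edge to its endpoints' difference, ∂[p,q] = q − p.
As a 6×12 matrix over Z this has rank 5, with invariant factors (1,1,1,1,1).

The boundary map ∂_2: C_2 → C_1 sends each 2-simplex [p,q,r] to [q,r] − [p,r] + [p,q]. For instance
  ∂[0,4,5] = [4,5] − [0,5] + [0,4],
  ∂[1,2,5] = [2,5] − [1,5] + [1,2].
This gives a 12×6 integer matrix of rank 6; reducing to Smith normal form yields diagonal entries (1,1,1,1,1,1).

From H_k ≅ ker(∂_k) / im(∂_{k+1}) we obtain:

  H_0: rank C_0 − rank ∂_1 = 6 − 5 = 1, and the invariant factors of ∂_1 are all 1, so H_0 = Z.
  H_1: rank ker ∂_1 − rank ∂_2 = (12 − 5) − 6 = 1, and the invariant factors of ∂_2 are all 1, so H_1 = Z.
  H_2: rank ker ∂_2 − rank ∂_3 = (6 − 6) − 0 = 0, and there is no ∂_3, so H_2 = 0.

As a check, the Euler characteristic is 6 − 12 + 6 = 0, which agrees with 1 − 1 + 0 = 0.

H_0 = Z,  H_1 = Z,  H_2 = 0.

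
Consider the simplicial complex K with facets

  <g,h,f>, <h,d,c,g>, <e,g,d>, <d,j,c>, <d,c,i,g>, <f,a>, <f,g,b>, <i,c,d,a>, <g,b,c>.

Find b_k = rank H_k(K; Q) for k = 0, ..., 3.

Take the total order a < b < c < d < e < f < g < h < i < j on the vertex set. Then K (dimension 3) consists of the simplices:

  0-simplices (10): a, b, c, d, e, f, g, h, i, j
  1-simplices (22): ac, ad, af, ai, bc, bf, bg, cd, cg, ch, ci, cj, de, dg, dh, di, dj, eg, fg, fh, gh, gi
  2-simplices (15): acd, aci, adi, bcg, bfg, cdg, cdh, cdi, cdj, cgh, cgi, deg, dgh, dgi, fgh
  3-simplices (3): acdi, cdgh, cdgi

giving chain groups C_0 ≅ Z^10, C_1 ≅ Z^22, C_2 ≅ Z^15, C_3 ≅ Z^3.

Boundary ∂_1: C_1 → C_0 sends each edge [p,q] (with p < q) to q − p. For instance
  ∂fg = g − f.
The resulting 10×22 matrix has rank 9, and its Smith normal form has invariant factors (1,1,1,1,1,1,1,1,1).

Boundary ∂_2: C_2 → C_1 sends each 2-simplex [p,q,r] to [q,r] − [p,r] + [p,q]. For instance
  ∂cdj = dj − cj + cd,
  ∂adi = di − ai + ad.
The 22×15 boundary matrix has rank 12 and Smith normal form diag(1,1,1,1,1,1,1,1,1,1,1,1).

The boundary map ∂_3: C_3 → C_2 sends each 3-simplex σ to the alternating sum Σ_i (−1)^i (σ with its i-th vertex removed). For instance
  ∂cdgi = dgi − cgi + cdi − cdg,
  ∂cdgh = dgh − cgh + cdh − cdg.
The 15×3 boundary matrix has rank 3 and Smith normal form diag(1,1,1).

Now H_k = ker ∂_k / im ∂_{k+1}, so:

  H_0: rank C_0 − rank ∂_1 = 10 − 9 = 1, and the invariant factors of ∂_1 are all 1, so H_0 = Z.
  H_1: rank ker ∂_1 − rank ∂_2 = (22 − 9) − 12 = 1, and the invariant factors of ∂_2 are all 1, so H_1 = Z.
  H_2: rank ker ∂_2 − rank ∂_3 = (15 − 12) − 3 = 0, and the invariant factors of ∂_3 are all 1, so H_2 = 0.
  H_3: rank ker ∂_3 − rank ∂_4 = (3 − 3) − 0 = 0, and there is no ∂_4, so H_3 = 0.

As a check, the Euler characteristic is 10 − 22 + 15 − 3 = 0, which agrees with 1 − 1 + 0 − 0 = 0.

Hence the Betti numbers are b_0 = 1, b_1 = 1, b_2 = 0, b_3 = 0.

b_0 = 1, b_1 = 1, b_2 = 0, b_3 = 0.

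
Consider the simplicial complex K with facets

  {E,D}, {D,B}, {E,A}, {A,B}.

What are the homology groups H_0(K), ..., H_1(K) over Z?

Fix the vertex order A < B < D < E and write every simplex with vertices in increasing order. Then dim K = 1 and the simplices of K are:

  0-simplices (4): A, B, D, E
  1-simplices (4): AB, AE, BD, DE

so the chain groups are C_0 ≅ Z^4, C_1 ≅ Z^4.

The boundary map ∂_1: C_1 → C_0 maps an edge to its endpoints' difference, ∂[p,q] = q − p. For instance
  ∂AB = B − A.
This gives a 4×4 integer matrix of rank 3; reducing to Smith normal form yields diagonal entries (1,1,1).

Now H_k = ker ∂_k / im ∂_{k+1}, so:

  H_0: rank C_0 − rank ∂_1 = 4 − 3 = 1, and the invariant factors of ∂_1 are all 1, so H_0 ≅ Z.
  H_1: rank ker ∂_1 − rank ∂_2 = (4 − 3) − 0 = 1, and there is no ∂_2, so H_1 ≅ Z.

(K is a triangulation of the circle S^1.)

H_0 ≅ Z,  H_1 ≅ Z.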